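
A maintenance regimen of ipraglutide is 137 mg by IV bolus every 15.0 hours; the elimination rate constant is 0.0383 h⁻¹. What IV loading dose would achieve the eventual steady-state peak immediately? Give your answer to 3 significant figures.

313 mg

Accumulation ratio R = 1 / (1 − e^(−kτ)) = 1 / (1 − e^(−0.03830×15.0)) = 1 / (1 − 0.5630) = 2.288
Loading dose = maintenance dose × R = 137 × 2.288 ≈ 313 mg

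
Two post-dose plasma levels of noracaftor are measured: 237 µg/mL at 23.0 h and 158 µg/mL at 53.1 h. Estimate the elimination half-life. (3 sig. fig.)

k = ln(C₁/C₂) / (t₂ − t₁) = ln(237/158) / (53.1 − 23.0)
  = 0.4055 / 30.10 = 0.01347 h⁻¹
t½ = ln 2 / k = ln 2 / 0.01347 ≈ 51.5 hours

51.5 hours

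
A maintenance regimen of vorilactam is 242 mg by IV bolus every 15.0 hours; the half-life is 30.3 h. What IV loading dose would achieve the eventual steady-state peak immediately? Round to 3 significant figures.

833 mg

k = ln 2 / 30.3 = 0.02288 h⁻¹
Accumulation ratio R = 1 / (1 − e^(−kτ)) = 1 / (1 − e^(−0.02288×15.0)) = 1 / (1 − 0.7095) = 3.443
Loading dose = maintenance dose × R = 242 × 3.443 ≈ 833 mg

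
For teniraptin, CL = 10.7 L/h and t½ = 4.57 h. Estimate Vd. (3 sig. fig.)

70.5 L

k = ln 2 / t½ = ln 2 / 4.57 = 0.1517 h⁻¹
V = CL / k = 10.7 / 0.1517 ≈ 70.5 L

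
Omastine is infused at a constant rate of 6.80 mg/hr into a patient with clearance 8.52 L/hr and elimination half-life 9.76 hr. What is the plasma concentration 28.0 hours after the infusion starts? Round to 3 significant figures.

0.689 µg/mL

Css = rate / CL = 6.80 / 8.52 = 0.7981 µg/mL
k = ln 2 / 9.76 = 0.07102 hr⁻¹
C(t) = Css (1 − e^(−kt)) = 0.7981 × (1 − e^(−1.989)) = 0.7981 × 0.8631 ≈ 0.689 µg/mL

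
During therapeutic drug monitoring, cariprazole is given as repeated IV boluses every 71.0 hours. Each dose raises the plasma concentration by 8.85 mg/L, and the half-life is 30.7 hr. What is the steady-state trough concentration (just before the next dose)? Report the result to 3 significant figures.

2.23 mg/L

k = ln 2 / 30.7 = 0.02258 hr⁻¹
Fraction remaining after one interval: e^(−kτ) = e^(−0.02258 × 71.0) = 0.2013
R = 1 / (1 − 0.2013) = 1.252
Css,max = 8.85 × 1.252 = 11.08 mg/L
Css,min = Css,max × e^(−kτ) = 11.08 × 0.2013 ≈ 2.23 mg/L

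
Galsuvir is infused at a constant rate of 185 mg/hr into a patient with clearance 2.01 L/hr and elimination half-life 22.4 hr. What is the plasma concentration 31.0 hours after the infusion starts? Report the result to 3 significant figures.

56.8 mg/L

Css = rate / CL = 185 / 2.01 = 92.04 mg/L
k = ln 2 / 22.4 = 0.03094 hr⁻¹
C(t) = Css (1 − e^(−kt)) = 92.04 × (1 − e^(−0.9593)) = 92.04 × 0.6168 ≈ 56.8 mg/L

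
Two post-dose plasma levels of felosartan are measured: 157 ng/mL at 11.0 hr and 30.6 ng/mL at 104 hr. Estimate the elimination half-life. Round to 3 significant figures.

39.4 hours

k = ln(C₁/C₂) / (t₂ − t₁) = ln(157/30.6) / (104 − 11.0)
  = 1.635 / 93.00 = 0.01758 hr⁻¹
t½ = ln 2 / k = ln 2 / 0.01758 ≈ 39.4 hours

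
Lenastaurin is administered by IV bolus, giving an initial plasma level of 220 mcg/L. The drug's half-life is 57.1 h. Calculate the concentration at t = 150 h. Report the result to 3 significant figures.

k = ln 2 / 57.1 = 0.01214 h⁻¹
C(t) = C₀ e^(−kt) = 220 × e^(−0.01214 × 150) = 220 × e^(−1.821) = 220 × 0.1619 ≈ 35.6 mcg/L

35.6 mcg/L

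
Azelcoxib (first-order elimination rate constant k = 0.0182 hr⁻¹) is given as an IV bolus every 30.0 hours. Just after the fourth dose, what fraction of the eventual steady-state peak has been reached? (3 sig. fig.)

0.887

f_n = 1 − e^(−nkτ) = 1 − e^(−4 × 0.01820 × 30.0) = 1 − e^(−2.184) = 1 − 0.1126 ≈ 0.887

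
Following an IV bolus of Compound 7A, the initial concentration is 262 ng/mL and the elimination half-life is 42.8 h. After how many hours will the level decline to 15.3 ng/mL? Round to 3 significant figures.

175 hours

k = ln 2 / 42.8 = 0.01620 h⁻¹
C(t) = C₀ e^(−kt)  ⇒  t = ln(C₀/C) / k
t = ln(262/15.3) / 0.01620 = 2.840 / 0.01620 ≈ 175 hours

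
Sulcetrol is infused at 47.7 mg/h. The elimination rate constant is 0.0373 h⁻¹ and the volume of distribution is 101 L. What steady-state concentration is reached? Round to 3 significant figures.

12.7 mg/L

CL = k · V = 0.0373 × 101 = 3.767 L/h
Css = rate / CL = 47.7 / 3.767 ≈ 12.7 mg/L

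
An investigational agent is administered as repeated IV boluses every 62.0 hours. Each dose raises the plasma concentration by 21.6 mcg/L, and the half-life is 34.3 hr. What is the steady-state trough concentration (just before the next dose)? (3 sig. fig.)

8.64 mcg/L

k = ln 2 / 34.3 = 0.02021 hr⁻¹
Fraction remaining after one interval: e^(−kτ) = e^(−0.02021 × 62.0) = 0.2857
R = 1 / (1 − 0.2857) = 1.400
Css,max = 21.6 × 1.400 = 30.24 mcg/L
Css,min = Css,max × e^(−kτ) = 30.24 × 0.2857 ≈ 8.64 mcg/L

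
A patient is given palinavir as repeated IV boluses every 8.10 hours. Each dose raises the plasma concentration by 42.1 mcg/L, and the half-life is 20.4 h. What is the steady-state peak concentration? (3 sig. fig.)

175 mcg/L

k = ln 2 / 20.4 = 0.03398 h⁻¹
Fraction remaining after one interval: e^(−kτ) = e^(−0.03398 × 8.10) = 0.7594
R = 1 / (1 − 0.7594) = 4.156
Css,max = 42.1 × 4.156 ≈ 175 mcg/L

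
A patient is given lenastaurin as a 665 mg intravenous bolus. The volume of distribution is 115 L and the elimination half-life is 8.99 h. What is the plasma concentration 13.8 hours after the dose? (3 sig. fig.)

2.00 µg/mL

C₀ = dose / V = 665 / 115 = 5.783 µg/mL
k = ln 2 / 8.99 = 0.07710 h⁻¹
C(t) = C₀ e^(−kt) = 5.783 × e^(−0.07710 × 13.8) = 5.783 × e^(−1.064) = 5.783 × 0.3451 ≈ 2.00 µg/mL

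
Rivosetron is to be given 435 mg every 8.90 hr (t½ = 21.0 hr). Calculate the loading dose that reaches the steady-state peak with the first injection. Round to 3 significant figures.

k = ln 2 / 21.0 = 0.03301 hr⁻¹
Accumulation ratio R = 1 / (1 − e^(−kτ)) = 1 / (1 − e^(−0.03301×8.90)) = 1 / (1 − 0.7455) = 3.929
Loading dose = maintenance dose × R = 435 × 3.929 ≈ 1710 mg

1710 mg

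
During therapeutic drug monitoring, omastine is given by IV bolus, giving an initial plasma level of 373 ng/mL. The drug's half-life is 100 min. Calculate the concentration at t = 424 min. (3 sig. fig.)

19.7 ng/mL

k = ln 2 / 100 = 0.006931 min⁻¹
C(t) = C₀ e^(−kt) = 373 × e^(−0.006931 × 424) = 373 × e^(−2.939) = 373 × 0.05292 ≈ 19.7 ng/mL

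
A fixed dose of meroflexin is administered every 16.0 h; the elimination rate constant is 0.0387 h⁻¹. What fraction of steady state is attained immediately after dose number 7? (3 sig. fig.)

f_n = 1 − e^(−nkτ) = 1 − e^(−7 × 0.03870 × 16.0) = 1 − e^(−4.334) = 1 − 0.01311 ≈ 0.987

0.987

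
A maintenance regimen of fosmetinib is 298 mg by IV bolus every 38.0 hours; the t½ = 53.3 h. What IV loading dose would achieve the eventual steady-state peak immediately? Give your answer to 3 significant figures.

k = ln 2 / 53.3 = 0.01300 h⁻¹
Accumulation ratio R = 1 / (1 − e^(−kτ)) = 1 / (1 − e^(−0.01300×38.0)) = 1 / (1 − 0.6101) = 2.565
Loading dose = maintenance dose × R = 298 × 2.565 ≈ 764 mg

764 mg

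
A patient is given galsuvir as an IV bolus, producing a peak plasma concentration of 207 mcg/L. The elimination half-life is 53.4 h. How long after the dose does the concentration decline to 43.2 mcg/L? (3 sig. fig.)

121 hours

k = ln 2 / 53.4 = 0.01298 h⁻¹
C(t) = C₀ e^(−kt)  ⇒  t = ln(C₀/C) / k
t = ln(207/43.2) / 0.01298 = 1.567 / 0.01298 ≈ 121 hours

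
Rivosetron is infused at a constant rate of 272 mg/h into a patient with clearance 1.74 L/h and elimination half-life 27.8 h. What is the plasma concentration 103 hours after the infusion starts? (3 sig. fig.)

144 µg/mL

Css = rate / CL = 272 / 1.74 = 156.3 µg/mL
k = ln 2 / 27.8 = 0.02493 h⁻¹
C(t) = Css (1 − e^(−kt)) = 156.3 × (1 − e^(−2.568)) = 156.3 × 0.9233 ≈ 144 µg/mL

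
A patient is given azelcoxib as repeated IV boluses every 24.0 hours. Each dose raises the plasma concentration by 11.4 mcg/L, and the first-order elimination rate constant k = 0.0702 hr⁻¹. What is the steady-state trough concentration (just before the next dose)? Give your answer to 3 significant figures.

2.60 mcg/L

Fraction remaining after one interval: e^(−kτ) = e^(−0.07020 × 24.0) = 0.1855
R = 1 / (1 − 0.1855) = 1.228
Css,max = 11.4 × 1.228 = 14.00 mcg/L
Css,min = Css,max × e^(−kτ) = 14.00 × 0.1855 ≈ 2.60 mcg/L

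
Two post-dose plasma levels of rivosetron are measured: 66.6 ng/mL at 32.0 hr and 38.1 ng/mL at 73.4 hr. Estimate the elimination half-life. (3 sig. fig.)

51.4 hours

k = ln(C₁/C₂) / (t₂ − t₁) = ln(66.6/38.1) / (73.4 − 32.0)
  = 0.5585 / 41.40 = 0.01349 hr⁻¹
t½ = ln 2 / k = ln 2 / 0.01349 ≈ 51.4 hours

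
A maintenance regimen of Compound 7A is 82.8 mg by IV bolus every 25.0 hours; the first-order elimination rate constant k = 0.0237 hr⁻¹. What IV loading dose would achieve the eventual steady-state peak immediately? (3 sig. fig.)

185 mg

Accumulation ratio R = 1 / (1 − e^(−kτ)) = 1 / (1 − e^(−0.02370×25.0)) = 1 / (1 − 0.5529) = 2.237
Loading dose = maintenance dose × R = 82.8 × 2.237 ≈ 185 mg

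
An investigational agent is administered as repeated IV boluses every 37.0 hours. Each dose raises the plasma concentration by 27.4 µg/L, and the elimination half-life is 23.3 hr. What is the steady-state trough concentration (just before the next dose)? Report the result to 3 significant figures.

13.7 µg/L

k = ln 2 / 23.3 = 0.02975 hr⁻¹
Fraction remaining after one interval: e^(−kτ) = e^(−0.02975 × 37.0) = 0.3326
R = 1 / (1 − 0.3326) = 1.498
Css,max = 27.4 × 1.498 = 41.06 µg/L
Css,min = Css,max × e^(−kτ) = 41.06 × 0.3326 ≈ 13.7 µg/L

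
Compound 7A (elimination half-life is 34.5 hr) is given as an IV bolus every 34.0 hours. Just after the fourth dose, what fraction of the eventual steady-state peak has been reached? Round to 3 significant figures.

k = ln 2 / 34.5 = 0.02009 hr⁻¹
f_n = 1 − e^(−nkτ) = 1 − e^(−4 × 0.02009 × 34.0) = 1 − e^(−2.732) = 1 − 0.06506 ≈ 0.935

0.935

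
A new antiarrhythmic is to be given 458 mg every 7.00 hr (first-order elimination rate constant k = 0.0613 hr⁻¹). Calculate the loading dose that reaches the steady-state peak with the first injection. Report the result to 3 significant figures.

Accumulation ratio R = 1 / (1 − e^(−kτ)) = 1 / (1 − e^(−0.06130×7.00)) = 1 / (1 − 0.6511) = 2.866
Loading dose = maintenance dose × R = 458 × 2.866 ≈ 1310 mg

1310 mg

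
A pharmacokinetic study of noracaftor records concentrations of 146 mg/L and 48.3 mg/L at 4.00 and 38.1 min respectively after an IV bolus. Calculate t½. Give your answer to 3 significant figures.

21.4 minutes

k = ln(C₁/C₂) / (t₂ − t₁) = ln(146/48.3) / (38.1 − 4.00)
  = 1.106 / 34.10 = 0.03244 min⁻¹
t½ = ln 2 / k = ln 2 / 0.03244 ≈ 21.4 minutes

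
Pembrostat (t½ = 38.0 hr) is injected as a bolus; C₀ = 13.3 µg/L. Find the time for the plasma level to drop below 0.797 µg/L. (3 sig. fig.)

154 hours

k = ln 2 / 38.0 = 0.01824 hr⁻¹
C(t) = C₀ e^(−kt)  ⇒  t = ln(C₀/C) / k
t = ln(13.3/0.797) / 0.01824 = 2.815 / 0.01824 ≈ 154 hours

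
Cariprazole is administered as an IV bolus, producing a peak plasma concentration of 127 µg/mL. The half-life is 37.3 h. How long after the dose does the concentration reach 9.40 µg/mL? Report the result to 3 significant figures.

140 hours

k = ln 2 / 37.3 = 0.01858 h⁻¹
C(t) = C₀ e^(−kt)  ⇒  t = ln(C₀/C) / k
t = ln(127/9.40) / 0.01858 = 2.603 / 0.01858 ≈ 140 hours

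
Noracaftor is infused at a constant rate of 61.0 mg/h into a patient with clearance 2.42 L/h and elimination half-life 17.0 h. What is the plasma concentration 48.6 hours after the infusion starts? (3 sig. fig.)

Css = rate / CL = 61.0 / 2.42 = 25.21 mg/L
k = ln 2 / 17.0 = 0.04077 h⁻¹
C(t) = Css (1 − e^(−kt)) = 25.21 × (1 − e^(−1.982)) = 25.21 × 0.8621 ≈ 21.7 mg/L

21.7 mg/L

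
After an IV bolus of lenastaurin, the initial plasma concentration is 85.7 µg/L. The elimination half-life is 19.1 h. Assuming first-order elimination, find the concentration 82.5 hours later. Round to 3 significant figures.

k = ln 2 / 19.1 = 0.03629 h⁻¹
82.5 h is 4.319 half-lives, so C = 85.7 × (1/2)^4.319 = 85.7 × 0.05009 ≈ 4.29 µg/L

4.29 µg/L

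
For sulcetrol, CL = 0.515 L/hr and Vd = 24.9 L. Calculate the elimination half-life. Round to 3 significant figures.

k = CL / V = 0.515 / 24.9 = 0.02068 hr⁻¹
t½ = ln 2 / k = ln 2 / 0.02068 ≈ 33.5 hours

33.5 hours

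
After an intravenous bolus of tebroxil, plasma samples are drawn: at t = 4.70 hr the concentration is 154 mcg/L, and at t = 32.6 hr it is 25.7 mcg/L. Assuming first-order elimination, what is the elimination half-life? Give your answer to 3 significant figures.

10.8 hours

k = ln(C₁/C₂) / (t₂ − t₁) = ln(154/25.7) / (32.6 − 4.70)
  = 1.790 / 27.90 = 0.06417 hr⁻¹
t½ = ln 2 / k = ln 2 / 0.06417 ≈ 10.8 hours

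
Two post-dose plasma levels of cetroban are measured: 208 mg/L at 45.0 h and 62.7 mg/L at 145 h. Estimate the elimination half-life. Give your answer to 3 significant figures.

57.8 hours

k = ln(C₁/C₂) / (t₂ − t₁) = ln(208/62.7) / (145 − 45.0)
  = 1.199 / 100.0 = 0.01199 h⁻¹
t½ = ln 2 / k = ln 2 / 0.01199 ≈ 57.8 hours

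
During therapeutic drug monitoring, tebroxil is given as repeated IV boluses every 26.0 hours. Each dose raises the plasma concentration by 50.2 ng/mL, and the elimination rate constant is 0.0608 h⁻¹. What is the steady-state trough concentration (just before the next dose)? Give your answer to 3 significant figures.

13.0 ng/mL

Fraction remaining after one interval: e^(−kτ) = e^(−0.06080 × 26.0) = 0.2058
R = 1 / (1 − 0.2058) = 1.259
Css,max = 50.2 × 1.259 = 63.21 ng/mL
Css,min = Css,max × e^(−kτ) = 63.21 × 0.2058 ≈ 13.0 ng/mL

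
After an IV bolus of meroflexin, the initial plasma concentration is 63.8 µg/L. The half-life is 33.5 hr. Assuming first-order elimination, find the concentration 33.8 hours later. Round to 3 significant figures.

k = ln 2 / 33.5 = 0.02069 hr⁻¹
C(t) = C₀ e^(−kt) = 63.8 × e^(−0.02069 × 33.8) = 63.8 × e^(−0.6994) = 63.8 × 0.4969 ≈ 31.7 µg/L

31.7 µg/L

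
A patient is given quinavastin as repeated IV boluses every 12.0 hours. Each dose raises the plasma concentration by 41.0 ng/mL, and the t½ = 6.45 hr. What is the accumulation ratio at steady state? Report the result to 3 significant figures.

1.38

k = ln 2 / 6.45 = 0.1075 hr⁻¹
Fraction remaining after one interval: e^(−kτ) = e^(−0.1075 × 12.0) = 0.2754
R = 1 / (1 − 0.2754) = 1 / 0.7246 ≈ 1.38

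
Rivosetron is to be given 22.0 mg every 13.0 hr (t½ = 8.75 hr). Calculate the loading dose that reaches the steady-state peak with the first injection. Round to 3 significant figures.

34.2 mg

k = ln 2 / 8.75 = 0.07922 hr⁻¹
Accumulation ratio R = 1 / (1 − e^(−kτ)) = 1 / (1 − e^(−0.07922×13.0)) = 1 / (1 − 0.3571) = 1.555
Loading dose = maintenance dose × R = 22.0 × 1.555 ≈ 34.2 mg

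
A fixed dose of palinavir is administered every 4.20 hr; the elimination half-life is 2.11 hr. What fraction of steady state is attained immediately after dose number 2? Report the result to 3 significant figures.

k = ln 2 / 2.11 = 0.3285 hr⁻¹
f_n = 1 − e^(−nkτ) = 1 − e^(−2 × 0.3285 × 4.20) = 1 − e^(−2.759) = 1 − 0.06333 ≈ 0.937

0.937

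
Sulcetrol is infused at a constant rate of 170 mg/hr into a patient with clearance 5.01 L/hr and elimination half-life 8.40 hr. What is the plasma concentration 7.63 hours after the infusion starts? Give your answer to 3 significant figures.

15.9 µg/mL

Css = rate / CL = 170 / 5.01 = 33.93 µg/mL
k = ln 2 / 8.40 = 0.08252 hr⁻¹
C(t) = Css (1 − e^(−kt)) = 33.93 × (1 − e^(−0.6296)) = 33.93 × 0.4672 ≈ 15.9 µg/mL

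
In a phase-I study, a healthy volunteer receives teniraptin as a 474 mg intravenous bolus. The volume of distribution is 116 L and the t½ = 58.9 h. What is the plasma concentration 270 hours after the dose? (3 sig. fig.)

0.170 mg/L

C₀ = dose / V = 474 / 116 = 4.086 mg/L
k = ln 2 / 58.9 = 0.01177 h⁻¹
C(t) = C₀ e^(−kt) = 4.086 × e^(−0.01177 × 270) = 4.086 × e^(−3.177) = 4.086 × 0.04169 ≈ 0.170 mg/L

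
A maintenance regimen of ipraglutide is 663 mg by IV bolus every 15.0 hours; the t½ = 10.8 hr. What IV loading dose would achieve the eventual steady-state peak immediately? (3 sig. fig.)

k = ln 2 / 10.8 = 0.06418 hr⁻¹
Accumulation ratio R = 1 / (1 − e^(−kτ)) = 1 / (1 − e^(−0.06418×15.0)) = 1 / (1 − 0.3819) = 1.618
Loading dose = maintenance dose × R = 663 × 1.618 ≈ 1070 mg

1070 mg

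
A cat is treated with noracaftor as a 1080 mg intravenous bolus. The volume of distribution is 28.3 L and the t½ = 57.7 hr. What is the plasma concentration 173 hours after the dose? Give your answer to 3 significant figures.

C₀ = dose / V = 1080 / 28.3 = 38.16 µg/mL
k = ln 2 / 57.7 = 0.01201 hr⁻¹
C(t) = C₀ e^(−kt) = 38.16 × e^(−0.01201 × 173) = 38.16 × e^(−2.078) = 38.16 × 0.1252 ≈ 4.78 µg/mL

4.78 µg/mL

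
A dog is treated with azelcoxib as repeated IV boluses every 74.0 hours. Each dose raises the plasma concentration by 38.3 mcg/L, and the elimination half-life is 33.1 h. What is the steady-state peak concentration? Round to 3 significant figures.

48.6 mcg/L

k = ln 2 / 33.1 = 0.02094 h⁻¹
Fraction remaining after one interval: e^(−kτ) = e^(−0.02094 × 74.0) = 0.2123
R = 1 / (1 − 0.2123) = 1.270
Css,max = 38.3 × 1.270 ≈ 48.6 mcg/L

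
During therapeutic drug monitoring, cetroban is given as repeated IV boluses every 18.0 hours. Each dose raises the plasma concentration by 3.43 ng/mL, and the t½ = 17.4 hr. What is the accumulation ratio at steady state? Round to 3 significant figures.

1.95

k = ln 2 / 17.4 = 0.03984 hr⁻¹
Fraction remaining after one interval: e^(−kτ) = e^(−0.03984 × 18.0) = 0.4882
R = 1 / (1 − 0.4882) = 1 / 0.5118 ≈ 1.95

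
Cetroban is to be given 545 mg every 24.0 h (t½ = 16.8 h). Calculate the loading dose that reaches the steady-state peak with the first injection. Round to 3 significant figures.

k = ln 2 / 16.8 = 0.04126 h⁻¹
Accumulation ratio R = 1 / (1 − e^(−kτ)) = 1 / (1 − e^(−0.04126×24.0)) = 1 / (1 − 0.3715) = 1.591
Loading dose = maintenance dose × R = 545 × 1.591 ≈ 867 mg

867 mg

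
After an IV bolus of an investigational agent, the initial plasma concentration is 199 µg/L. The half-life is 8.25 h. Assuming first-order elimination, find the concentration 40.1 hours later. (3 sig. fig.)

6.85 µg/L

k = ln 2 / 8.25 = 0.08402 h⁻¹
C(t) = C₀ e^(−kt) = 199 × e^(−0.08402 × 40.1) = 199 × e^(−3.369) = 199 × 0.03442 ≈ 6.85 µg/L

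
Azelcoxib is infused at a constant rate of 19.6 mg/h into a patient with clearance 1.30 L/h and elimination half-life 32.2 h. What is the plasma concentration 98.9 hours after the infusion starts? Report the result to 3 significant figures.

13.3 mg/L

Css = rate / CL = 19.6 / 1.30 = 15.08 mg/L
k = ln 2 / 32.2 = 0.02153 h⁻¹
C(t) = Css (1 − e^(−kt)) = 15.08 × (1 − e^(−2.129)) = 15.08 × 0.8810 ≈ 13.3 mg/L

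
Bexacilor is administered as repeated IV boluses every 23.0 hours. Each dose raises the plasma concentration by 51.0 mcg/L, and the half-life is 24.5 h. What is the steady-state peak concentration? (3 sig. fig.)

107 mcg/L

k = ln 2 / 24.5 = 0.02829 h⁻¹
Fraction remaining after one interval: e^(−kτ) = e^(−0.02829 × 23.0) = 0.5217
R = 1 / (1 − 0.5217) = 2.091
Css,max = 51.0 × 2.091 ≈ 107 mcg/L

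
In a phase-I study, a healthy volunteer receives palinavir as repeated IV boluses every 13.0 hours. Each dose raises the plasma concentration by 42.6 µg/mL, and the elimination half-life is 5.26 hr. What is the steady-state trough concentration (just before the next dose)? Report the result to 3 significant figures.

9.37 µg/mL

k = ln 2 / 5.26 = 0.1318 hr⁻¹
Fraction remaining after one interval: e^(−kτ) = e^(−0.1318 × 13.0) = 0.1803
R = 1 / (1 − 0.1803) = 1.220
Css,max = 42.6 × 1.220 = 51.97 µg/mL
Css,min = Css,max × e^(−kτ) = 51.97 × 0.1803 ≈ 9.37 µg/mL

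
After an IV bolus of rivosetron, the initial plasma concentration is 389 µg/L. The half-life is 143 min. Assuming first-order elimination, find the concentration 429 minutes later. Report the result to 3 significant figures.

48.6 µg/L

k = ln 2 / 143 = 0.004847 min⁻¹
C(t) = C₀ e^(−kt) = 389 × e^(−0.004847 × 429) = 389 × e^(−2.079) = 389 × 0.1250 ≈ 48.6 µg/L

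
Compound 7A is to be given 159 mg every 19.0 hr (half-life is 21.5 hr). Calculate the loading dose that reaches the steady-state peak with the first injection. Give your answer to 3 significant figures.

k = ln 2 / 21.5 = 0.03224 hr⁻¹
Accumulation ratio R = 1 / (1 − e^(−kτ)) = 1 / (1 − e^(−0.03224×19.0)) = 1 / (1 − 0.5420) = 2.183
Loading dose = maintenance dose × R = 159 × 2.183 ≈ 347 mg

347 mg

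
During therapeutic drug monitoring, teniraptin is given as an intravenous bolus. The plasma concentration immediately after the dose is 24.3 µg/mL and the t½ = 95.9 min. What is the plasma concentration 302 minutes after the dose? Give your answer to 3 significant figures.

k = ln 2 / 95.9 = 0.007228 min⁻¹
302 min is 3.149 half-lives, so C = 24.3 × (1/2)^3.149 = 24.3 × 0.1127 ≈ 2.74 µg/mL

2.74 µg/mL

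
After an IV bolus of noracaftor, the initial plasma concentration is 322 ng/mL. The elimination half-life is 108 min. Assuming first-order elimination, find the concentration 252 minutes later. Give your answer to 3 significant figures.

63.9 ng/mL

k = ln 2 / 108 = 0.006418 min⁻¹
252 min is 2.333 half-lives, so C = 322 × (1/2)^2.333 = 322 × 0.1984 ≈ 63.9 ng/mL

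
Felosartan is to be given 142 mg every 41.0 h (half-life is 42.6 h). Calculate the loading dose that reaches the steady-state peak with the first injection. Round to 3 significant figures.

292 mg

k = ln 2 / 42.6 = 0.01627 h⁻¹
Accumulation ratio R = 1 / (1 − e^(−kτ)) = 1 / (1 − e^(−0.01627×41.0)) = 1 / (1 − 0.5132) = 2.054
Loading dose = maintenance dose × R = 142 × 2.054 ≈ 292 mg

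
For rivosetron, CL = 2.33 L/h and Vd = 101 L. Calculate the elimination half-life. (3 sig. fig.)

k = CL / V = 2.33 / 101 = 0.02307 h⁻¹
t½ = ln 2 / k = ln 2 / 0.02307 ≈ 30.0 hours

30.0 hours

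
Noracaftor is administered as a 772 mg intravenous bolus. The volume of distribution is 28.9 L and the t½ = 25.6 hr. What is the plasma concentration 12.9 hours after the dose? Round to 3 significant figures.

18.8 mg/L

C₀ = dose / V = 772 / 28.9 = 26.71 mg/L
k = ln 2 / 25.6 = 0.02708 hr⁻¹
C(t) = C₀ e^(−kt) = 26.71 × e^(−0.02708 × 12.9) = 26.71 × e^(−0.3493) = 26.71 × 0.7052 ≈ 18.8 mg/L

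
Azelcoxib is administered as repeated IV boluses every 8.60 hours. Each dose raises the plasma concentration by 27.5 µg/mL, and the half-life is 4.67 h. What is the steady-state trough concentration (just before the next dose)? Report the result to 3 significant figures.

k = ln 2 / 4.67 = 0.1484 h⁻¹
Fraction remaining after one interval: e^(−kτ) = e^(−0.1484 × 8.60) = 0.2790
R = 1 / (1 − 0.2790) = 1.387
Css,max = 27.5 × 1.387 = 38.14 µg/mL
Css,min = Css,max × e^(−kτ) = 38.14 × 0.2790 ≈ 10.6 µg/mL

10.6 µg/mL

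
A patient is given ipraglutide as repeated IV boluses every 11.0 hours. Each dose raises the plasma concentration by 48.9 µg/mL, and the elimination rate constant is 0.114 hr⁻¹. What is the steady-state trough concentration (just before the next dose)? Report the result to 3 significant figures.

Fraction remaining after one interval: e^(−kτ) = e^(−0.1140 × 11.0) = 0.2854
R = 1 / (1 − 0.2854) = 1.399
Css,max = 48.9 × 1.399 = 68.43 µg/mL
Css,min = Css,max × e^(−kτ) = 68.43 × 0.2854 ≈ 19.5 µg/mL

19.5 µg/mL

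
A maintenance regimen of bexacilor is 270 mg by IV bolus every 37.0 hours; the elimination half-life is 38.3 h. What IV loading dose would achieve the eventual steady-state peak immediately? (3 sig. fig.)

553 mg

k = ln 2 / 38.3 = 0.01810 h⁻¹
Accumulation ratio R = 1 / (1 − e^(−kτ)) = 1 / (1 − e^(−0.01810×37.0)) = 1 / (1 − 0.5119) = 2.049
Loading dose = maintenance dose × R = 270 × 2.049 ≈ 553 mg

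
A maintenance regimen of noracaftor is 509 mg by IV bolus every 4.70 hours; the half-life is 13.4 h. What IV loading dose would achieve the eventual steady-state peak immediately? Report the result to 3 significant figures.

k = ln 2 / 13.4 = 0.05173 h⁻¹
Accumulation ratio R = 1 / (1 − e^(−kτ)) = 1 / (1 − e^(−0.05173×4.70)) = 1 / (1 − 0.7842) = 4.633
Loading dose = maintenance dose × R = 509 × 4.633 ≈ 2360 mg

2360 mg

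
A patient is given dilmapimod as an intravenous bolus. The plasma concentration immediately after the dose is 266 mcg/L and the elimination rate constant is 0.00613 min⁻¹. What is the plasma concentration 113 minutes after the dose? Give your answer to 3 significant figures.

133 mcg/L

C(t) = C₀ e^(−kt) = 266 × e^(−0.006130 × 113) = 266 × e^(−0.6927) = 266 × 0.5002 ≈ 133 mcg/L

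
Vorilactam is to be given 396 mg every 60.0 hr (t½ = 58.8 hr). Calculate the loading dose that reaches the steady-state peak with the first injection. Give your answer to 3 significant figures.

k = ln 2 / 58.8 = 0.01179 hr⁻¹
Accumulation ratio R = 1 / (1 − e^(−kτ)) = 1 / (1 − e^(−0.01179×60.0)) = 1 / (1 − 0.4930) = 1.972
Loading dose = maintenance dose × R = 396 × 1.972 ≈ 781 mg

781 mg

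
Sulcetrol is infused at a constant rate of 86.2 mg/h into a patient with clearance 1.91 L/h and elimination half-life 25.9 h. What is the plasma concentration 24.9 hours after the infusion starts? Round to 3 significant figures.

Css = rate / CL = 86.2 / 1.91 = 45.13 µg/mL
k = ln 2 / 25.9 = 0.02676 h⁻¹
C(t) = Css (1 − e^(−kt)) = 45.13 × (1 − e^(−0.6664)) = 45.13 × 0.4864 ≈ 22.0 µg/mL

22.0 µg/mL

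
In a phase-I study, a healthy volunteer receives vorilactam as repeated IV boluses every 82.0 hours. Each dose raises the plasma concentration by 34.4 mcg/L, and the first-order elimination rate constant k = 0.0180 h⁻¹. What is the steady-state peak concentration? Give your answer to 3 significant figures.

Fraction remaining after one interval: e^(−kτ) = e^(−0.01800 × 82.0) = 0.2286
R = 1 / (1 − 0.2286) = 1.296
Css,max = 34.4 × 1.296 ≈ 44.6 mcg/L

44.6 mcg/L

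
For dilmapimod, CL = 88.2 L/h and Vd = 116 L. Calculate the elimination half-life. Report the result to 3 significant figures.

k = CL / V = 88.2 / 116 = 0.7603 h⁻¹
t½ = ln 2 / k = ln 2 / 0.7603 ≈ 0.912 hours

0.912 hours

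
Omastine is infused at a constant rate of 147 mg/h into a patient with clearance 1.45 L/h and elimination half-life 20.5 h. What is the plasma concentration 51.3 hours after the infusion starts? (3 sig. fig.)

83.5 µg/mL

Css = rate / CL = 147 / 1.45 = 101.4 µg/mL
k = ln 2 / 20.5 = 0.03381 h⁻¹
C(t) = Css (1 − e^(−kt)) = 101.4 × (1 − e^(−1.735)) = 101.4 × 0.8235 ≈ 83.5 µg/mL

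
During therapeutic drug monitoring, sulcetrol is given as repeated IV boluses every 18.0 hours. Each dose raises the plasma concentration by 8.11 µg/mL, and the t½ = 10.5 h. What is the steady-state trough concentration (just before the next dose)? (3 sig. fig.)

3.55 µg/mL

k = ln 2 / 10.5 = 0.06601 h⁻¹
Fraction remaining after one interval: e^(−kτ) = e^(−0.06601 × 18.0) = 0.3048
R = 1 / (1 − 0.3048) = 1.438
Css,max = 8.11 × 1.438 = 11.66 µg/mL
Css,min = Css,max × e^(−kτ) = 11.66 × 0.3048 ≈ 3.55 µg/mL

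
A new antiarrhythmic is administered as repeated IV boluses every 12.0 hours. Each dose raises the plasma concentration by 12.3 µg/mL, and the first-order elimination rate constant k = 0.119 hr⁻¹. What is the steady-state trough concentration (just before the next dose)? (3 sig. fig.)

3.88 µg/mL

Fraction remaining after one interval: e^(−kτ) = e^(−0.1190 × 12.0) = 0.2398
R = 1 / (1 − 0.2398) = 1.315
Css,max = 12.3 × 1.315 = 16.18 µg/mL
Css,min = Css,max × e^(−kτ) = 16.18 × 0.2398 ≈ 3.88 µg/mL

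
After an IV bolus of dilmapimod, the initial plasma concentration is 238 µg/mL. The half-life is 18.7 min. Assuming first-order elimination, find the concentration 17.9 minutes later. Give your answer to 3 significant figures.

123 µg/mL

k = ln 2 / 18.7 = 0.03707 min⁻¹
C(t) = C₀ e^(−kt) = 238 × e^(−0.03707 × 17.9) = 238 × e^(−0.6635) = 238 × 0.5150 ≈ 123 µg/mL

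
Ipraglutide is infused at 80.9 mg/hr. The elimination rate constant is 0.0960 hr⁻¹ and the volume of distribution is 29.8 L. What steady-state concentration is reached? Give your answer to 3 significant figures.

28.3 µg/mL

CL = k · V = 0.0960 × 29.8 = 2.861 L/hr
Css = rate / CL = 80.9 / 2.861 ≈ 28.3 µg/mL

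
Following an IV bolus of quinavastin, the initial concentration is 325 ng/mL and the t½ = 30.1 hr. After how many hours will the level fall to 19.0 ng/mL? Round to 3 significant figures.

k = ln 2 / 30.1 = 0.02303 hr⁻¹
C(t) = C₀ e^(−kt)  ⇒  t = ln(C₀/C) / k
t = ln(325/19.0) / 0.02303 = 2.839 / 0.02303 ≈ 123 hours

123 hours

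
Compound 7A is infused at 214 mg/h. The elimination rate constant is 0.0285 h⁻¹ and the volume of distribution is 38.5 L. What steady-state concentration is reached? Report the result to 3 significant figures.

195 µg/mL

CL = k · V = 0.0285 × 38.5 = 1.097 L/h
Css = rate / CL = 214 / 1.097 ≈ 195 µg/mL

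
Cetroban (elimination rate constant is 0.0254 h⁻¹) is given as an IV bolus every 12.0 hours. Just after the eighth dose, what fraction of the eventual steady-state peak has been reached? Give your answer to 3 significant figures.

0.913

f_n = 1 − e^(−nkτ) = 1 − e^(−8 × 0.02540 × 12.0) = 1 − e^(−2.438) = 1 − 0.08730 ≈ 0.913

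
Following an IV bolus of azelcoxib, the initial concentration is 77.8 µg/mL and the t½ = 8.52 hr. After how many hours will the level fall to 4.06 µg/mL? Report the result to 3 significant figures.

k = ln 2 / 8.52 = 0.08136 hr⁻¹
C(t) = C₀ e^(−kt)  ⇒  t = ln(C₀/C) / k
t = ln(77.8/4.06) / 0.08136 = 2.953 / 0.08136 ≈ 36.3 hours

36.3 hours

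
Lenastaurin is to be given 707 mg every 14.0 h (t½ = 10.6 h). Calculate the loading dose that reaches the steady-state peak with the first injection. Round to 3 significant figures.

1180 mg

k = ln 2 / 10.6 = 0.06539 h⁻¹
Accumulation ratio R = 1 / (1 − e^(−kτ)) = 1 / (1 − e^(−0.06539×14.0)) = 1 / (1 − 0.4003) = 1.668
Loading dose = maintenance dose × R = 707 × 1.668 ≈ 1180 mg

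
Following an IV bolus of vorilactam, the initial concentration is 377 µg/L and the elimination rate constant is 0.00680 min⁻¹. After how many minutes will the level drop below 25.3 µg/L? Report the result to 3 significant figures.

C(t) = C₀ e^(−kt)  ⇒  t = ln(C₀/C) / k
t = ln(377/25.3) / 0.006800 = 2.701 / 0.006800 ≈ 397 minutes

397 minutes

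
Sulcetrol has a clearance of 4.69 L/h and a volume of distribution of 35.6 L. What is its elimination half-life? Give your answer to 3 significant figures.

5.26 hours

k = CL / V = 4.69 / 35.6 = 0.1317 h⁻¹
t½ = ln 2 / k = ln 2 / 0.1317 ≈ 5.26 hours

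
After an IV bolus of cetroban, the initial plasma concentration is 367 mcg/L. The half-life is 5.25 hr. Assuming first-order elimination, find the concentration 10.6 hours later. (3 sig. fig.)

k = ln 2 / 5.25 = 0.1320 hr⁻¹
C(t) = C₀ e^(−kt) = 367 × e^(−0.1320 × 10.6) = 367 × e^(−1.399) = 367 × 0.2467 ≈ 90.5 mcg/L

90.5 mcg/L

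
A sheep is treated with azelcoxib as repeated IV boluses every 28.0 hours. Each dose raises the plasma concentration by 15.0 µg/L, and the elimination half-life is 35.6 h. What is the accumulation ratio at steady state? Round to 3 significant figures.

k = ln 2 / 35.6 = 0.01947 h⁻¹
Fraction remaining after one interval: e^(−kτ) = e^(−0.01947 × 28.0) = 0.5797
R = 1 / (1 − 0.5797) = 1 / 0.4203 ≈ 2.38

2.38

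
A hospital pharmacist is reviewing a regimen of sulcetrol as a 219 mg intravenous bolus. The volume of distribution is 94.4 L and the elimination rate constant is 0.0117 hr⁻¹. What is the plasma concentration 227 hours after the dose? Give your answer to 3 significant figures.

0.163 µg/mL

C₀ = dose / V = 219 / 94.4 = 2.320 µg/mL
C(t) = C₀ e^(−kt) = 2.320 × e^(−0.01170 × 227) = 2.320 × e^(−2.656) = 2.320 × 0.07024 ≈ 0.163 µg/mL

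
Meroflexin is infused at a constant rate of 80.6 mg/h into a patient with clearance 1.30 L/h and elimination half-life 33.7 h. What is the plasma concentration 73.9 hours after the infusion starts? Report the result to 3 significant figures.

Css = rate / CL = 80.6 / 1.30 = 62.00 µg/mL
k = ln 2 / 33.7 = 0.02057 h⁻¹
C(t) = Css (1 − e^(−kt)) = 62.00 × (1 − e^(−1.520)) = 62.00 × 0.7813 ≈ 48.4 µg/mL

48.4 µg/mL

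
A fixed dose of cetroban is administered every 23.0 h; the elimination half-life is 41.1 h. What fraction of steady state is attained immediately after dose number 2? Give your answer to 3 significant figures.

0.540

k = ln 2 / 41.1 = 0.01686 h⁻¹
f_n = 1 − e^(−nkτ) = 1 − e^(−2 × 0.01686 × 23.0) = 1 − e^(−0.7758) = 1 − 0.4603 ≈ 0.540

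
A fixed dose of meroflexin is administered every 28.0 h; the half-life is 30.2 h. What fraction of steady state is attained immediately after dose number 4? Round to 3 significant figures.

0.924

k = ln 2 / 30.2 = 0.02295 h⁻¹
f_n = 1 − e^(−nkτ) = 1 − e^(−4 × 0.02295 × 28.0) = 1 − e^(−2.571) = 1 − 0.07649 ≈ 0.924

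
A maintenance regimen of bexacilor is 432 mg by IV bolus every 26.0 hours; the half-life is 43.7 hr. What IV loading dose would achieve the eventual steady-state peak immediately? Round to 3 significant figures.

k = ln 2 / 43.7 = 0.01586 hr⁻¹
Accumulation ratio R = 1 / (1 − e^(−kτ)) = 1 / (1 − e^(−0.01586×26.0)) = 1 / (1 − 0.6621) = 2.959
Loading dose = maintenance dose × R = 432 × 2.959 ≈ 1280 mg

1280 mg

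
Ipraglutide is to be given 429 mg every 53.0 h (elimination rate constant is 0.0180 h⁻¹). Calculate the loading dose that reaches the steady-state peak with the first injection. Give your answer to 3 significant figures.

Accumulation ratio R = 1 / (1 − e^(−kτ)) = 1 / (1 − e^(−0.01800×53.0)) = 1 / (1 − 0.3852) = 1.627
Loading dose = maintenance dose × R = 429 × 1.627 ≈ 698 mg

698 mg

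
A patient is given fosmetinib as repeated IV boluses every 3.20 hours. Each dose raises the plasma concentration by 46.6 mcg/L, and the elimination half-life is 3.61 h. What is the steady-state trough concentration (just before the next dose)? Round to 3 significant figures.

k = ln 2 / 3.61 = 0.1920 h⁻¹
Fraction remaining after one interval: e^(−kτ) = e^(−0.1920 × 3.20) = 0.5410
R = 1 / (1 − 0.5410) = 2.178
Css,max = 46.6 × 2.178 = 101.5 mcg/L
Css,min = Css,max × e^(−kτ) = 101.5 × 0.5410 ≈ 54.9 mcg/L

54.9 mcg/L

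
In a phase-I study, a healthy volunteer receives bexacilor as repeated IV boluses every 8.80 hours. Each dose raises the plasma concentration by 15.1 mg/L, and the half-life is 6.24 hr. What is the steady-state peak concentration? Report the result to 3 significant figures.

24.2 mg/L

k = ln 2 / 6.24 = 0.1111 hr⁻¹
Fraction remaining after one interval: e^(−kτ) = e^(−0.1111 × 8.80) = 0.3762
R = 1 / (1 − 0.3762) = 1.603
Css,max = 15.1 × 1.603 ≈ 24.2 mg/L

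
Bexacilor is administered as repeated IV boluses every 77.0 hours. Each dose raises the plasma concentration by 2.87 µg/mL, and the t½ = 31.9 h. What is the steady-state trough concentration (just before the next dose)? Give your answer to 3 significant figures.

k = ln 2 / 31.9 = 0.02173 h⁻¹
Fraction remaining after one interval: e^(−kτ) = e^(−0.02173 × 77.0) = 0.1877
R = 1 / (1 − 0.1877) = 1.231
Css,max = 2.87 × 1.231 = 3.533 µg/mL
Css,min = Css,max × e^(−kτ) = 3.533 × 0.1877 ≈ 0.663 µg/mL

0.663 µg/mL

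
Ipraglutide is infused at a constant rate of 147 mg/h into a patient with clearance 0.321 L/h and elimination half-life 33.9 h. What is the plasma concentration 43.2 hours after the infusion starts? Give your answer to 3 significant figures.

Css = rate / CL = 147 / 0.321 = 457.9 mg/L
k = ln 2 / 33.9 = 0.02045 h⁻¹
C(t) = Css (1 − e^(−kt)) = 457.9 × (1 − e^(−0.8833)) = 457.9 × 0.5866 ≈ 269 mg/L

269 mg/L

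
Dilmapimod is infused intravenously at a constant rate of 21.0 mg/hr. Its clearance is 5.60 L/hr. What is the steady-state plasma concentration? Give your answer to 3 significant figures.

3.75 mg/L

Css = infusion rate / CL = 21.0 / 5.60 ≈ 3.75 mg/L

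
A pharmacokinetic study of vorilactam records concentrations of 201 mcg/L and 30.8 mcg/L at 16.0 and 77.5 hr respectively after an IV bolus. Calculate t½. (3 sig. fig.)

k = ln(C₁/C₂) / (t₂ − t₁) = ln(201/30.8) / (77.5 − 16.0)
  = 1.876 / 61.50 = 0.03050 hr⁻¹
t½ = ln 2 / k = ln 2 / 0.03050 ≈ 22.7 hours

22.7 hours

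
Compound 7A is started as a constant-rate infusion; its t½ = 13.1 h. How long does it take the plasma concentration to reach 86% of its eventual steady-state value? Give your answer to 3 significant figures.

37.2 hours

k = ln 2 / 13.1 = 0.05291 h⁻¹
f = 1 − e^(−kt)  ⇒  t = −ln(1 − f) / k
t = −ln(1 − 0.86) / 0.05291 = 1.966 / 0.05291 ≈ 37.2 hours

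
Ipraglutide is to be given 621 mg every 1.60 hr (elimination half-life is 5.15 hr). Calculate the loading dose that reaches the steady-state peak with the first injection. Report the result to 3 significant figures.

3210 mg

k = ln 2 / 5.15 = 0.1346 hr⁻¹
Accumulation ratio R = 1 / (1 − e^(−kτ)) = 1 / (1 − e^(−0.1346×1.60)) = 1 / (1 − 0.8063) = 5.162
Loading dose = maintenance dose × R = 621 × 5.162 ≈ 3210 mg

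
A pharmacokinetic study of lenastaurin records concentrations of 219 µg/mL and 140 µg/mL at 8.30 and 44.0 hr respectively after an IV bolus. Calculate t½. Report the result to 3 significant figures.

55.3 hours

k = ln(C₁/C₂) / (t₂ − t₁) = ln(219/140) / (44.0 − 8.30)
  = 0.4474 / 35.70 = 0.01253 hr⁻¹
t½ = ln 2 / k = ln 2 / 0.01253 ≈ 55.3 hours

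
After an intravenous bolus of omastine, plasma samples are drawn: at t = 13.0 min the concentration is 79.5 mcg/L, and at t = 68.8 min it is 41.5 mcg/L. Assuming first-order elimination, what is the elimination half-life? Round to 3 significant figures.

k = ln(C₁/C₂) / (t₂ − t₁) = ln(79.5/41.5) / (68.8 − 13.0)
  = 0.6501 / 55.80 = 0.01165 min⁻¹
t½ = ln 2 / k = ln 2 / 0.01165 ≈ 59.5 minutes

59.5 minutes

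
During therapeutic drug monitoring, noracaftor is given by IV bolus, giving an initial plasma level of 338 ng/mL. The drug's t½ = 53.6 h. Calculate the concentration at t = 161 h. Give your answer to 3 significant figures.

42.1 ng/mL

k = ln 2 / 53.6 = 0.01293 h⁻¹
161 h is 3.004 half-lives, so C = 338 × (1/2)^3.004 = 338 × 0.1247 ≈ 42.1 ng/mL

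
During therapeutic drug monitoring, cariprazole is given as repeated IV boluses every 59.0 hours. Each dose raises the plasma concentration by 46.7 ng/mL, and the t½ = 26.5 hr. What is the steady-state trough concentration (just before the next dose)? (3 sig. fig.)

k = ln 2 / 26.5 = 0.02616 hr⁻¹
Fraction remaining after one interval: e^(−kτ) = e^(−0.02616 × 59.0) = 0.2137
R = 1 / (1 − 0.2137) = 1.272
Css,max = 46.7 × 1.272 = 59.39 ng/mL
Css,min = Css,max × e^(−kτ) = 59.39 × 0.2137 ≈ 12.7 ng/mL

12.7 ng/mL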